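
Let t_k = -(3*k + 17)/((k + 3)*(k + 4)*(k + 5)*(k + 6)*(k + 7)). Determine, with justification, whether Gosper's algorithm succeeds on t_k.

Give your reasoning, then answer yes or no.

Yes. s_k = k*(-k**2 - 13*k - 54)/(72*(k**3 + 13*k**2 + 54*k + 72)).

The ratio is (k + 3)*(3*k + 20)/((k + 8)*(3*k + 17)).
Normal form (A,B,C) = (k + 3, k + 8, k + 17/3).
Need (k + 3)·f(k+1) − (k + 7)·f(k) = k + 17/3.
Bound: deg f ≤ 4.
Match coefficients ⇒ f(k) = k*(k + 5)*(k**2 + 13*k + 54)/216.
Certificate R = B(k−1)f/C = k*(k + 5)*(k + 7)*(k**2 + 13*k + 54)/(72*(3*k + 17)) gives s_k = k*(-k**2 - 13*k - 54)/(72*(k**3 + 13*k**2 + 54*k + 72)).
Verify: (-3*k - 17)/(k**5 + 25*k**4 + 245*k**3 + 1175*k**2 + 2754*k + 2520) matches t_k.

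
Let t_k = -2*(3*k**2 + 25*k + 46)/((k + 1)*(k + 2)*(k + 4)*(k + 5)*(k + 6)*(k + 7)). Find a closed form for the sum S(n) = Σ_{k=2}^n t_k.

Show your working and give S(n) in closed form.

S(n) = (-n**3 - 14*n**2 - 59*n + 74)/(72*(n**3 + 14*n**2 + 59*n + 70))

Step 1: r(k) = (k + 1)*(k + 4)*(25*k + 3*(k + 1)**2 + 71)/((k + 3)*(k + 8)*(3*k**2 + 25*k + 46)).
Factor: A=k + 1; B=k + 8; C=k**3 + 34*k**2/3 + 121*k/3 + 46.
Set up (k + 1)·f(k+1) − (k + 7)·f(k) − (k**3 + 34*k**2/3 + 121*k/3 + 46) = 0.
Degrees (1,1,3) ⇒ d ≤ 6.
Solve for f: f(k) = k*(k + 2)*(k + 3)*(k + 5)*(k**2 + 11*k + 34)/72 (degree 6 ≤ 6).
Get s_k = R·t_k = k*(-k**2 - 11*k - 34)/(12*(k**3 + 11*k**2 + 34*k + 24)) with R(k) = B(k−1)f(k)/C(k) = k*(k + 2)*(k + 5)*(k + 7)*(k**2 + 11*k + 34)/(24*(3*k**2 + 25*k + 46)).
Check: Δs_k = 2*(-3*k**2 - 25*k - 46)/(k**6 + 25*k**5 + 247*k**4 + 1219*k**3 + 3112*k**2 + 3796*k + 1680). ✓
Telescope: S(n) = s_(n+1) − s_(2) = (-n**3 - 14*n**2 - 59*n - 46)/(12*(n**3 + 14*n**2 + 59*n + 70)) − (-5/72) = (-n**3 - 14*n**2 - 59*n + 74)/(72*(n**3 + 14*n**2 + 59*n + 70)).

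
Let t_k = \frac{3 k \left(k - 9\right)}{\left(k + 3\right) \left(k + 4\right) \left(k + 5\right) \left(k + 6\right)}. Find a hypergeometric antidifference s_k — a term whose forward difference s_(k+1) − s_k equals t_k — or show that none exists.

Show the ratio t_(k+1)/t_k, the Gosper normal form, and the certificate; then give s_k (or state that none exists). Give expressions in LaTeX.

Step 1: r(k) = (k - 8)*(k + 1)*(k + 3)/(k*(k - 9)*(k + 7)).
Gosper form: A/B · C(k+1)/C(k) with A=k + 3, B=k + 7, C=k**2 - 9*k.
Need (k + 3)·f(k+1) − (k + 6)·f(k) = k**2 - 9*k.
Degrees (1,1,2) ⇒ d ≤ 3.
Coefficient equations give f(k) = -k*(k - 1).
Get s_k = R·t_k = -3*k*(k - 1)/((k + 3)*(k + 4)*(k + 5)) with R(k) = B(k−1)f(k)/C(k) = -(k - 1)*(k + 6)/(k - 9).
Verify: 3*k*(k - 9)/(k**4 + 18*k**3 + 119*k**2 + 342*k + 360) matches t_k.

s_k = - \frac{3 k \left(k - 1\right)}{\left(k + 3\right) \left(k + 4\right) \left(k + 5\right)}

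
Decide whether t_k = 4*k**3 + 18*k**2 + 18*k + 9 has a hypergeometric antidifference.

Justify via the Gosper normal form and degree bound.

r(k) = (4*k**3 + 30*k**2 + 66*k + 49)/(4*k**3 + 18*k**2 + 18*k + 9) after simplifying.
Take A(k)=1, B(k)=1, C(k)=k**3 + 9*k**2/2 + 9*k/2 + 9/4.
Key eq: (1)·f(k+1) = (1)·f(k) + (k**3 + 9*k**2/2 + 9*k/2 + 9/4).
deg f ≤ 4 (via 0,0,3).
Solving with deg f ≤ 4: f(k) = k*(k**3 + 4*k**2 + k + 3)/4.
R(k) = B(k−1)·f(k)/C(k) = k*(k**3 + 4*k**2 + k + 3)/(4*k**3 + 18*k**2 + 18*k + 9); s_k = R·t_k = k*(k**3 + 4*k**2 + k + 3).
Δs = 4*k**3 + 18*k**2 + 18*k + 9, as required.

Yes. s_k = k*(k**3 + 4*k**2 + k + 3).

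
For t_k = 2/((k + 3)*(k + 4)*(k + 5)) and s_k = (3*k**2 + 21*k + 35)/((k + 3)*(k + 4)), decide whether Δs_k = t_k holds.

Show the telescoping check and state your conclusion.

s_(k+1) = (21*k + 3*(k + 1)**2 + 56)/((k + 4)*(k + 5))
s_(k+1) − s_k = 2/(k**3 + 12*k**2 + 47*k + 60)
(s_(k+1) − s_k) − t_k = 0

valid (s_(k+1) − s_k reduces to t_k)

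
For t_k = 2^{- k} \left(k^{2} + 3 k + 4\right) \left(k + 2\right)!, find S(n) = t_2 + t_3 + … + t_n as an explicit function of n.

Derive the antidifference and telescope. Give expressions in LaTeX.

t_(k+1)/t_k = (k + 3)*(3*k + (k + 1)**2 + 7)/(2*(k**2 + 3*k + 4)).
Normal form (A,B,C) = (k/2 + 3/2, 1, k**2 + 3*k + 4).
Need (k/2 + 3/2)·f(k+1) − (1)·f(k) = k**2 + 3*k + 4.
deg f ≤ 1 (via 1,0,2).
Solving with deg f ≤ 1: f(k) = 2*(k + 1).
Get s_k = R·t_k = 2**(1 - k)*(k + 1)*factorial(k + 2) with R(k) = B(k−1)f(k)/C(k) = 2*(k + 1)/(k**2 + 3*k + 4).
Δs = (k**2 + 3*k + 4)*factorial(k + 2)/2**k, as required.
Σ_(k=2)^n t_k = s_(n+1) − s_(2) = ((n + 2)*factorial(n + 3)/2**n) − (36), i.e. -36 + n*factorial(n + 3)/2**n + 2*factorial(n + 3)/2**n.

S(n) = -36 + 2^{- n} n \left(n + 3\right)! + 2 \cdot 2^{- n} \left(n + 3\right)!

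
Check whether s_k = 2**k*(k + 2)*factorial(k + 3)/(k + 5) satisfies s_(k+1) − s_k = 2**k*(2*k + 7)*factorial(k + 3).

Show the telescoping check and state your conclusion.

Invalid: residual -3*2**k*(2*k**2 + 17*k + 34)*factorial(k + 3)/((k + 5)*(k + 6)) ≠ 0.

s_(k+1) = 2**(k + 1)*(k + 3)*factorial(k + 4)/(k + 6)
s_(k+1) − s_k = 2**k*(2*k**3 + 23*k**2 + 86*k + 108)*factorial(k + 3)/((k + 5)*(k + 6))
(s_(k+1) − s_k) − t_k = -3*2**k*(2*k**2 + 17*k + 34)*factorial(k + 3)/((k + 5)*(k + 6))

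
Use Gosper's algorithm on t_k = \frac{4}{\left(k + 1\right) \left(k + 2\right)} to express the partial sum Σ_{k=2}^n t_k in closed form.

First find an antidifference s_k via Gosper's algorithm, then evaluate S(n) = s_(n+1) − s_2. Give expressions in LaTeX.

S(n) = \frac{4 \left(n - 1\right)}{3 \left(n + 2\right)}

r(k) = (k + 1)/(k + 3) after simplifying.
Factor: A=k + 1; B=k + 3; C=1.
Solve (k + 1)·f(k+1) − (k + 2)·f(k) = 1.
d = 1 from the (1,1,0) case.
Solving with deg f ≤ 1: f(k) = k.
Certificate R = B(k−1)f/C = k*(k + 2) gives s_k = 4*k/(k + 1).
Δs = 4/(k**2 + 3*k + 2), as required.
s_(n+1) = 4*(n + 1)/(n + 2) and s_(2) = 8/3, so S(n) = 4*(n - 1)/(3*(n + 2)).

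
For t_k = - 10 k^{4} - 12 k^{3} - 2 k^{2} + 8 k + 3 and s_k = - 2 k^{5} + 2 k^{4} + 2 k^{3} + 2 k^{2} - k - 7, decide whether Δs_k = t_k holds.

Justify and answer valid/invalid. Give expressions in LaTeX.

valid; difference matches t_k

s_(k+1) = -2*k**5 - 8*k**4 - 10*k**3 + 7*k - 4
s_(k+1) − s_k = -10*k**4 - 12*k**3 - 2*k**2 + 8*k + 3
(s_(k+1) − s_k) − t_k = 0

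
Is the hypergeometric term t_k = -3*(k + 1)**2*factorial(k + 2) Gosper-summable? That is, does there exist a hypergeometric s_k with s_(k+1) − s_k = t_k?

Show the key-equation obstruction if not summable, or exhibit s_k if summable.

Compute t_(k+1)/t_k: get (k + 2)**2*(k + 3)/(k + 1)**2.
Normal form (A,B,C) = (k + 3, 1, k**2 + 2*k + 1).
Set up (k + 3)·f(k+1) − (1)·f(k) − (k**2 + 2*k + 1) = 0.
Bound: deg f ≤ 1.
A polynomial solution: f(k) = k - 1.
Get s_k = R·t_k = -3*(k - 1)*factorial(k + 2) with R(k) = B(k−1)f(k)/C(k) = (k - 1)/(k + 1)**2.
Δs = -3*(k + 1)**2*factorial(k + 2), as required.

Yes. s_k = -3*(k - 1)*factorial(k + 2).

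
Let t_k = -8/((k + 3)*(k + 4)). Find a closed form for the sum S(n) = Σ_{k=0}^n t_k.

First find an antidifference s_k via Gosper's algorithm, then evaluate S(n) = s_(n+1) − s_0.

S(n) = 8*(-n - 1)/(3*(n + 4))

t_(k+1)/t_k = (k + 3)/(k + 5).
Take A(k)=k + 3, B(k)=k + 5, C(k)=1.
f must satisfy (k + 3)·f(k+1) − (k + 4)·f(k) = 1.
From deg A=1, deg B=1, deg C=0: d=1.
Coefficient equations give f(k) = k/3.
Then R = B(k−1)f/C = k*(k + 4)/3, so s_k = R(k)·t_k = -8*k/(3*k + 9).
s_(k+1) − s_k = -8/(k**2 + 7*k + 12) = t_k.
Evaluate: s_(n+1) = 8*(-n - 1)/(3*(n + 4)); subtract s_(0) = 0 ⇒ S(n) = 8*(-n - 1)/(3*(n + 4)).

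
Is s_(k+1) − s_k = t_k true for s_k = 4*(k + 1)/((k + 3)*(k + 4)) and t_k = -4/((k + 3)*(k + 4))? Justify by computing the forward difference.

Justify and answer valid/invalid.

s_(k+1) = 4*(k + 2)/((k + 4)*(k + 5))
s_(k+1) − s_k = 4*(1 - k)/(k**3 + 12*k**2 + 47*k + 60)
(s_(k+1) − s_k) − t_k = 24/(k**3 + 12*k**2 + 47*k + 60)

Invalid: residual 24/(k**3 + 12*k**2 + 47*k + 60) ≠ 0.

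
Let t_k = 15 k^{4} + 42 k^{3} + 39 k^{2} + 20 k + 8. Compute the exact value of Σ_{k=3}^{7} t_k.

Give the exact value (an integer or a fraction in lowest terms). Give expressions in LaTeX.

r(k) = (15*k**4 + 102*k**3 + 255*k**2 + 284*k + 124)/(15*k**4 + 42*k**3 + 39*k**2 + 20*k + 8) after simplifying.
Factor: A=1; B=1; C=k**4 + 14*k**3/5 + 13*k**2/5 + 4*k/3 + 8/15.
Key eq: (1)·f(k+1) = (1)·f(k) + (k**4 + 14*k**3/5 + 13*k**2/5 + 4*k/3 + 8/15).
d = 5 from the (0,0,4) case.
Coefficient equations give f(k) = k*(k + 1)*(3*k**3 - 3*k + 4)/15.
Certificate R = B(k−1)f/C = k*(3*k**3 - 3*k + 4)/(15*k**3 + 27*k**2 + 12*k + 8) gives s_k = k*(3*k**4 + 3*k**3 - 3*k**2 + k + 4).
s_(k+1) − s_k = 15*k**4 + 42*k**3 + 39*k**2 + 20*k + 8 = t_k.
Telescoping: Σ = s_(8) − s_(3) = 109152 − (912) = 108240.

Σ = 108240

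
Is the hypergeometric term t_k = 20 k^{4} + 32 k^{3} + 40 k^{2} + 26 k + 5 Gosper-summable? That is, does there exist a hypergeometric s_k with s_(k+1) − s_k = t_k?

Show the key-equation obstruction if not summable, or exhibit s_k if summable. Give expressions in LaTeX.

r(k) = (20*k**4 + 112*k**3 + 256*k**2 + 282*k + 123)/(20*k**4 + 32*k**3 + 40*k**2 + 26*k + 5) after simplifying.
Gosper form: A/B · C(k+1)/C(k) with A=1, B=1, C=k**4 + 8*k**3/5 + 2*k**2 + 13*k/10 + 1/4.
Solve (1)·f(k+1) − (1)·f(k) = k**4 + 8*k**3/5 + 2*k**2 + 13*k/10 + 1/4.
d = 5 from the (0,0,4) case.
A polynomial solution: f(k) = k*(4*k**4 - 2*k**3 + 4*k**2 + k - 2)/20.
Certificate R = B(k−1)f/C = k*(4*k**4 - 2*k**3 + 4*k**2 + k - 2)/(20*k**4 + 32*k**3 + 40*k**2 + 26*k + 5) gives s_k = k*(4*k**4 - 2*k**3 + 4*k**2 + k - 2).
Δs = 20*k**4 + 32*k**3 + 40*k**2 + 26*k + 5, as required.

Yes. s_k = k \left(4 k^{4} - 2 k^{3} + 4 k^{2} + k - 2\right).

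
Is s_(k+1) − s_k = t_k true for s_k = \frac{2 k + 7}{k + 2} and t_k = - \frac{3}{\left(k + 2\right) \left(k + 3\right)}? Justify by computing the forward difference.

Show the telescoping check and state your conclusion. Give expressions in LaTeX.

valid (s_(k+1) − s_k reduces to t_k)

s_(k+1) = (2*k + 9)/(k + 3)
s_(k+1) − s_k = -3/(k**2 + 5*k + 6)
(s_(k+1) − s_k) − t_k = 0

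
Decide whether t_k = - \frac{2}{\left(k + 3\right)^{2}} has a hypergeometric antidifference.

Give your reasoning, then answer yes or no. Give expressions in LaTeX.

No. Not Gosper-summable.

Compute t_(k+1)/t_k: get (k + 3)**2/(k + 4)**2.
A = k**2 + 6*k + 9, B = k**2 + 8*k + 16, C = 1.
Set up (k**2 + 6*k + 9)·f(k+1) − (k**2 + 6*k + 9)·f(k) − (1) = 0.
Bound: deg f ≤ 0.
f = c0 ⇒ A·f(k+1) − B(k−1)·f(k) − C = -1. The system {-1 = 0} is inconsistent; no antidifference.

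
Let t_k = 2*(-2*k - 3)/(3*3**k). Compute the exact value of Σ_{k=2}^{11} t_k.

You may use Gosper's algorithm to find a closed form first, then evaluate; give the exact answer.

r(k) = (2*k + 5)/(3*(2*k + 3)) after simplifying.
Take A(k)=1/3, B(k)=1, C(k)=k + 3/2.
Set up (1/3)·f(k+1) − (1)·f(k) − (k + 3/2) = 0.
d = 1 from the (0,0,1) case.
Solving with deg f ≤ 1: f(k) = -3*(k + 2)/2.
Certificate R = B(k−1)f/C = -3*(k + 2)/(2*k + 3) gives s_k = 2*(k + 2)/3**k.
Verify: 2*(-2*k - 3)/(3*3**k) matches t_k.
Evaluate s at k=12 and k=2: 28/531441 and 8/9; difference -472364/531441.

Σ = -472364/531441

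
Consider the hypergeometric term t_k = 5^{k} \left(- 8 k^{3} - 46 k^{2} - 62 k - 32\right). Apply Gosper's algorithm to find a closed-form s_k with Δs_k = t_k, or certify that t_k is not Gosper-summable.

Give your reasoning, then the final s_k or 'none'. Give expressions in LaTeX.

s_k = 5^{k} \left(- 2 k^{3} - 4 k^{2} + 2 k - 3\right)

r(k) = 5*(4*k**3 + 35*k**2 + 89*k + 74)/(4*k**3 + 23*k**2 + 31*k + 16) after simplifying.
Normal form (A,B,C) = (5, 1, k**3 + 23*k**2/4 + 31*k/4 + 4).
Key eq: (5)·f(k+1) = (1)·f(k) + (k**3 + 23*k**2/4 + 31*k/4 + 4).
deg f ≤ 3 (via 0,0,3).
Solve for f: f(k) = (2*k**3 + 4*k**2 - 2*k + 3)/8 (degree 3 ≤ 3).
Certificate R = B(k−1)f/C = (2*k**3 + 4*k**2 - 2*k + 3)/(2*(4*k**3 + 23*k**2 + 31*k + 16)) gives s_k = 5**k*(-2*k**3 - 4*k**2 + 2*k - 3).
s_(k+1) − s_k = 5**k*(-8*k**3 - 46*k**2 - 62*k - 32) = t_k.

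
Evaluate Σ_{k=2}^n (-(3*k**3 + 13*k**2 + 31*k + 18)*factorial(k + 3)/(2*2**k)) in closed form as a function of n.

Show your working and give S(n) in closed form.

Step 1: r(k) = (3*k**4 + 34*k**3 + 154*k**2 + 329*k + 260)/(2*(3*k**3 + 13*k**2 + 31*k + 18)).
A = k/2 + 2, B = 1, C = k**3 + 13*k**2/3 + 31*k/3 + 6.
f must satisfy (k/2 + 2)·f(k+1) − (1)·f(k) = k**3 + 13*k**2/3 + 31*k/3 + 6.
deg f ≤ 2 (via 1,0,3).
Coefficient equations give f(k) = 2*(3*k**2 + k + 1)/3.
Then R = B(k−1)f/C = 2*(3*k**2 + k + 1)/(3*k**3 + 13*k**2 + 31*k + 18), so s_k = R(k)·t_k = -(3*k**2 + k + 1)*factorial(k + 3)/2**k.
s_(k+1) − s_k = -(3*k**3 + 13*k**2 + 31*k + 18)*factorial(k + 3)/(2*2**k) = t_k.
s_(n+1) = -2**(-n - 1)*(3*n**2 + 7*n + 5)*factorial(n + 4) and s_(2) = -450, so S(n) = (900*2**n - 3*n**6*factorial(n) - 37*n**5*factorial(n) - 180*n**4*factorial(n) - 445*n**3*factorial(n) - 597*n**2*factorial(n) - 418*n*factorial(n) - 120*factorial(n))/(2*2**n).

S(n) = (900*2**n - 3*n**6*factorial(n) - 37*n**5*factorial(n) - 180*n**4*factorial(n) - 445*n**3*factorial(n) - 597*n**2*factorial(n) - 418*n*factorial(n) - 120*factorial(n))/(2*2**n)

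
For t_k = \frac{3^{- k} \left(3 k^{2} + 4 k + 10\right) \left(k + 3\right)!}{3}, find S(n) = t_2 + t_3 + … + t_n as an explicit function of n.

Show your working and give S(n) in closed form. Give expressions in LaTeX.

S(n) = - \frac{160}{3} + 3^{- n} n \left(n + 4\right)! + \frac{3^{- n} \left(n + 4\right)!}{3}

t_(k+1)/t_k = (k + 4)*(4*k + 3*(k + 1)**2 + 14)/(3*(3*k**2 + 4*k + 10)).
Factor: A=k/3 + 4/3; B=1; C=k**2 + 4*k/3 + 10/3.
Solve (k/3 + 4/3)·f(k+1) − (1)·f(k) = k**2 + 4*k/3 + 10/3.
From deg A=1, deg B=0, deg C=2: d=1.
Solving with deg f ≤ 1: f(k) = 3*k - 2.
So s_k = (B(k−1)f/C)·t_k = (3*(3*k - 2)/(3*k**2 + 4*k + 10))·t_k = (3*k - 2)*factorial(k + 3)/3**k.
Δs = (3*k**2 + 4*k + 10)*factorial(k + 3)/(3*3**k), as required.
s_(n+1) = 3**(-n - 1)*(3*n + 1)*factorial(n + 4) and s_(2) = 160/3, so S(n) = -160/3 + n*factorial(n + 4)/3**n + factorial(n + 4)/(3*3**n).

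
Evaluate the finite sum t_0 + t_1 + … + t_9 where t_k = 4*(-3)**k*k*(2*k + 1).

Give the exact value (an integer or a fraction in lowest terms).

Σ = -10628820

Compute t_(k+1)/t_k: get -3*(k + 1)*(2*k + 3)/(k*(2*k + 1)).
Factor: A=-3; B=1; C=k**2 + k/2.
f must satisfy (-3)·f(k+1) − (1)·f(k) = k**2 + k/2.
Bound: deg f ≤ 2.
Match coefficients ⇒ f(k) = -k*(k - 1)/4.
Get s_k = R·t_k = 2*(-3)**k*k*(1 - k) with R(k) = B(k−1)f(k)/C(k) = -(k - 1)/(2*(2*k + 1)).
Δs = 4*(-3)**k*k*(2*k + 1), as required.
Evaluate s at k=10 and k=0: -10628820 and 0; difference -10628820.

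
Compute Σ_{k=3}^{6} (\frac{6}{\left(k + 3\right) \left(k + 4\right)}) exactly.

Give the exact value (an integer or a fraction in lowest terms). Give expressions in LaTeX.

Ratio r(k) = (k + 3)/(k + 5).
Factor: A=k + 3; B=k + 5; C=1.
f must satisfy (k + 3)·f(k+1) − (k + 4)·f(k) = 1.
From deg A=1, deg B=1, deg C=0: d=1.
Solve for f: f(k) = k/3 (degree 1 ≤ 1).
So s_k = (B(k−1)f/C)·t_k = (k*(k + 4)/3)·t_k = 2*k/(k + 3).
s_(k+1) − s_k = 6/(k**2 + 7*k + 12) = t_k.
Σ_(k=3)^(6) t_k = s_(7) − s_(3) = 7/5 − (1) = 2/5.

Σ = 2/5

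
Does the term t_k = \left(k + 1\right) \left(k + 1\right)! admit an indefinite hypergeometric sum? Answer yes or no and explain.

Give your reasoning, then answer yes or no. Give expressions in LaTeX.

Ratio r(k) = (k + 2)**2/(k + 1).
A = k + 2, B = 1, C = k + 1.
Solve (k + 2)·f(k+1) − (1)·f(k) = k + 1.
d = 0 from the (1,0,1) case.
Solve for f: f(k) = 1 (degree 0 ≤ 0).
Then R = B(k−1)f/C = 1/(k + 1), so s_k = R(k)·t_k = factorial(k + 1).
Verify: (k + 1)*factorial(k + 1) matches t_k.

Yes. s_k = \left(k + 1\right)!.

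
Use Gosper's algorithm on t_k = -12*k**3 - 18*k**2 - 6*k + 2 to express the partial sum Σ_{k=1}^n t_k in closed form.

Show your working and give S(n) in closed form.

t_(k+1)/t_k = (6*k**3 + 27*k**2 + 39*k + 17)/(6*k**3 + 9*k**2 + 3*k - 1).
Normal form (A,B,C) = (1, 1, k**3 + 3*k**2/2 + k/2 - 1/6).
Solve (1)·f(k+1) − (1)·f(k) = k**3 + 3*k**2/2 + k/2 - 1/6.
From deg A=0, deg B=0, deg C=3: d=4.
Match coefficients ⇒ f(k) = k*(3*k**3 - 3*k - 2)/12.
So s_k = (B(k−1)f/C)·t_k = (k*(3*k**3 - 3*k - 2)/(2*(6*k**3 + 9*k**2 + 3*k - 1)))·t_k = k*(-3*k**3 + 3*k + 2).
Check: Δs_k = -12*k**3 - 18*k**2 - 6*k + 2. ✓
s_(n+1) = -3*n**4 - 12*n**3 - 15*n**2 - 4*n + 2 and s_(1) = 2, so S(n) = n*(-3*n**3 - 12*n**2 - 15*n - 4).

S(n) = n*(-3*n**3 - 12*n**2 - 15*n - 4)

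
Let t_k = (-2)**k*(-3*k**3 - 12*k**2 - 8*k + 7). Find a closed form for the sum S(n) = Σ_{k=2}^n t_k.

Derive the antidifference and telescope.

Ratio r(k) = 2*(-3*k**3 - 21*k**2 - 41*k - 16)/(3*k**3 + 12*k**2 + 8*k - 7).
A = -2, B = 1, C = k**3 + 4*k**2 + 8*k/3 - 7/3.
Need (-2)·f(k+1) − (1)·f(k) = k**3 + 4*k**2 + 8*k/3 - 7/3.
From deg A=0, deg B=0, deg C=3: d=3.
A polynomial solution: f(k) = -(k + 1)*(k**2 + k - 3)/3.
R(k) = B(k−1)·f(k)/C(k) = -(k + 1)*(k**2 + k - 3)/(3*k**3 + 12*k**2 + 8*k - 7); s_k = R·t_k = (-2)**k*(k**3 + 2*k**2 - 2*k - 3).
s_(k+1) − s_k = (-2)**k*(-3*k**3 - 12*k**2 - 8*k + 7) = t_k.
Σ_(k=2)^n t_k = s_(n+1) − s_(2) = ((-2)**(n + 1)*(n**3 + 5*n**2 + 5*n - 2)) − (36), i.e. -2*(-2)**n*n**3 - 10*(-2)**n*n**2 - 10*(-2)**n*n + 4*(-2)**n - 36.

S(n) = -2*(-2)**n*n**3 - 10*(-2)**n*n**2 - 10*(-2)**n*n + 4*(-2)**n - 36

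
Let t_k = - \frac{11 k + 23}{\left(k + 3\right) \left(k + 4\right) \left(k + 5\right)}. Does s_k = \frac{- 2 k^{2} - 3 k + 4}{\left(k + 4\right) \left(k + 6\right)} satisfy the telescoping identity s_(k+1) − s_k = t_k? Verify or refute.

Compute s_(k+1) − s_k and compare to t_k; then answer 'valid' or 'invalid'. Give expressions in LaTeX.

Invalid: residual \frac{6 \left(- k^{3} - k^{2} + 39 k + 79\right)}{k^{5} + 25 k^{4} + 245 k^{3} + 1175 k^{2} + 2754 k + 2520} ≠ 0.

s_(k+1) = (-3*k - 2*(k + 1)**2 + 1)/((k + 5)*(k + 7))
s_(k+1) − s_k = (-17*k**2 - 121*k - 164)/(k**4 + 22*k**3 + 179*k**2 + 638*k + 840)
(s_(k+1) − s_k) − t_k = 6*(-k**3 - k**2 + 39*k + 79)/(k**5 + 25*k**4 + 245*k**3 + 1175*k**2 + 2754*k + 2520)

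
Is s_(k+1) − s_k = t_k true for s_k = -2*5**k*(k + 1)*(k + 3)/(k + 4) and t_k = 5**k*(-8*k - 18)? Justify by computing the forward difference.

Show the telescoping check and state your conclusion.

Invalid: residual 5**k*(8*k**2 + 48*k + 70)/(k**2 + 9*k + 20) ≠ 0.

s_(k+1) = -10*5**k*(k + 2)*(k + 4)/(k + 5)
s_(k+1) − s_k = 5**k*(-8*k**3 - 82*k**2 - 274*k - 290)/(k**2 + 9*k + 20)
(s_(k+1) − s_k) − t_k = 5**k*(8*k**2 + 48*k + 70)/(k**2 + 9*k + 20)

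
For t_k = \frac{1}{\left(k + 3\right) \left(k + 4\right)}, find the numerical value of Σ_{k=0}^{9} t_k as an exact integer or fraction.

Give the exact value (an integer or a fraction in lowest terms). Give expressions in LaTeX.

Σ = 10/39

Ratio r(k) = (k + 3)/(k + 5).
Take A(k)=k + 3, B(k)=k + 5, C(k)=1.
Key eq: (k + 3)·f(k+1) = (k + 4)·f(k) + (1).
Degrees (1,1,0) ⇒ d ≤ 1.
A polynomial solution: f(k) = k/3.
So s_k = (B(k−1)f/C)·t_k = (k*(k + 4)/3)·t_k = k/(3*(k + 3)).
s_(k+1) − s_k = 1/(k**2 + 7*k + 12) = t_k.
Sum = s_(10) − s_(0); s_(10) = 10/39, s_(0) = 0 ⇒ 10/39.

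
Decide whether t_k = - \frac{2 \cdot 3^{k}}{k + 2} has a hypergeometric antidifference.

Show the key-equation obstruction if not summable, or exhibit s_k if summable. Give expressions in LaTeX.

t_(k+1)/t_k = 3*(k + 2)/(k + 3).
Gosper form: A/B · C(k+1)/C(k) with A=3*k + 6, B=k + 3, C=1.
f must satisfy (3*k + 6)·f(k+1) − (k + 2)·f(k) = 1.
deg f ≤ -1 (via 1,1,0).
deg f ≤ -1 is impossible — no certificate.

No — key equation has no polynomial f.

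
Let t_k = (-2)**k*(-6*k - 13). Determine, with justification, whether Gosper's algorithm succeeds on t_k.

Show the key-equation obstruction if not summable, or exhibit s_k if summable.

Yes. s_k = (-2)**k*(2*k + 3).

Step 1: r(k) = 2*(-6*k - 19)/(6*k + 13).
Normal form (A,B,C) = (-2, 1, k + 13/6).
Key eq: (-2)·f(k+1) = (1)·f(k) + (k + 13/6).
From deg A=0, deg B=0, deg C=1: d=1.
A polynomial solution: f(k) = -(2*k + 3)/6.
Then R = B(k−1)f/C = -(2*k + 3)/(6*k + 13), so s_k = R(k)·t_k = (-2)**k*(2*k + 3).
Check: Δs_k = (-2)**k*(-6*k - 13). ✓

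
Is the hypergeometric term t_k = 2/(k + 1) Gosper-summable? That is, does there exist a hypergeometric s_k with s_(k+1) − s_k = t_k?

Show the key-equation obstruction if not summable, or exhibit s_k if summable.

The ratio is (k + 1)/(k + 2).
Take A(k)=k + 1, B(k)=k + 2, C(k)=1.
Key eq: (k + 1)·f(k+1) = (k + 1)·f(k) + (1).
d = 0 from the (1,1,0) case.
Generic f = c0 gives residual -1; -1 = 0 cannot hold, so t_k is not Gosper-summable.

No — t_k has no hypergeometric antidifference.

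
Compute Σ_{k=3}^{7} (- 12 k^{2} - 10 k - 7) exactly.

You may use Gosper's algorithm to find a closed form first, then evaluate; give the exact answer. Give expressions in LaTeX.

Σ = -1905

t_(k+1)/t_k = (12*k**2 + 34*k + 29)/(12*k**2 + 10*k + 7).
A = 1, B = 1, C = k**2 + 5*k/6 + 7/12.
f must satisfy (1)·f(k+1) − (1)·f(k) = k**2 + 5*k/6 + 7/12.
Degrees (0,0,2) ⇒ d ≤ 3.
Solve for f: f(k) = k*(4*k**2 - k + 4)/12 (degree 3 ≤ 3).
R(k) = B(k−1)·f(k)/C(k) = k*(4*k**2 - k + 4)/(12*k**2 + 10*k + 7); s_k = R·t_k = k*(-4*k**2 + k - 4).
Δs = -12*k**2 - 10*k - 7, as required.
Σ_(k=3)^(7) t_k = s_(8) − s_(3) = -2016 − (-111) = -1905.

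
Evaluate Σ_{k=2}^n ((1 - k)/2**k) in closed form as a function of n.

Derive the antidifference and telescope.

Compute t_(k+1)/t_k: get k/(2*(k - 1)).
Gosper form: A/B · C(k+1)/C(k) with A=1/2, B=1, C=k - 1.
f must satisfy (1/2)·f(k+1) − (1)·f(k) = k - 1.
Bound: deg f ≤ 1.
Solve for f: f(k) = -2*k (degree 1 ≤ 1).
R(k) = B(k−1)·f(k)/C(k) = -2*k/(k - 1); s_k = R·t_k = 2**(1 - k)*k.
Check: Δs_k = (1 - k)/2**k. ✓
Telescope: S(n) = s_(n+1) − s_(2) = (n + 1)/2**n − (1) = (-2**n + n + 1)/2**n.

S(n) = (-2**n + n + 1)/2**n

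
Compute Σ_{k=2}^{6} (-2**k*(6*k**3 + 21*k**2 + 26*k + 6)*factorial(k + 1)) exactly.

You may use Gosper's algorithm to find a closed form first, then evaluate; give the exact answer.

Σ = -748338960

Compute t_(k+1)/t_k: get 2*(6*k**4 + 51*k**3 + 164*k**2 + 231*k + 118)/(6*k**3 + 21*k**2 + 26*k + 6).
Gosper form: A/B · C(k+1)/C(k) with A=2*k + 4, B=1, C=k**3 + 7*k**2/2 + 13*k/3 + 1.
Solve (2*k + 4)·f(k+1) − (1)·f(k) = k**3 + 7*k**2/2 + 13*k/3 + 1.
d = 2 from the (1,0,3) case.
Match coefficients ⇒ f(k) = (3*k**2 - 2)/6.
So s_k = (B(k−1)f/C)·t_k = ((3*k**2 - 2)/(6*k**3 + 21*k**2 + 26*k + 6))·t_k = -2**k*(3*k**2 - 2)*factorial(k + 1).
Verify: -2**k*(6*k**3 + 21*k**2 + 26*k + 6)*factorial(k + 1) matches t_k.
Sum = s_(7) − s_(2); s_(7) = -748339200, s_(2) = -240 ⇒ -748338960.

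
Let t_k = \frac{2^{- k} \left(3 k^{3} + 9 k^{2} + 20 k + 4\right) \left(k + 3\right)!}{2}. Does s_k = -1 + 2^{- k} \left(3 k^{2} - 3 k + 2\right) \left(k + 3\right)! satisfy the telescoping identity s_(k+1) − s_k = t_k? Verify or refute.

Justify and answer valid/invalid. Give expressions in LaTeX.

s_(k+1) = -2**(-k - 1)*(3*k - 3*(k + 1)**2 + 1)*factorial(k + 4) - 1
s_(k+1) − s_k = (3*k**3 + 9*k**2 + 20*k + 4)*factorial(k + 3)/(2*2**k)
(s_(k+1) − s_k) − t_k = 0

valid (s_(k+1) − s_k reduces to t_k)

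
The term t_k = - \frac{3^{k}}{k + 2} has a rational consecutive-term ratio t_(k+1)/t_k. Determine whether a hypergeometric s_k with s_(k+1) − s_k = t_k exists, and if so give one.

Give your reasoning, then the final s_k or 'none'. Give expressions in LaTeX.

no hypergeometric antidifference exists

r(k) = 3*(k + 2)/(k + 3) after simplifying.
Take A(k)=3*k + 6, B(k)=k + 3, C(k)=1.
Need (3*k + 6)·f(k+1) − (k + 2)·f(k) = 1.
Degrees (1,1,0) ⇒ d ≤ -1.
Negative degree bound (-1): no f exists, t_k not Gosper-summable.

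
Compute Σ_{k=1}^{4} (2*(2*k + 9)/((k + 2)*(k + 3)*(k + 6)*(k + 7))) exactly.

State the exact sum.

Σ = 16/231

t_(k+1)/t_k = (k + 2)*(k + 6)*(2*k + 11)/((k + 4)*(k + 8)*(2*k + 9)).
Take A(k)=k + 2, B(k)=k + 8, C(k)=k**3 + 27*k**2/2 + 121*k/2 + 90.
f must satisfy (k + 2)·f(k+1) − (k + 7)·f(k) = k**3 + 27*k**2/2 + 121*k/2 + 90.
Degrees (1,1,3) ⇒ d ≤ 5.
Solving with deg f ≤ 5: f(k) = k*(k + 3)*(k + 4)*(k + 5)*(k + 8)/24.
Then R = B(k−1)f/C = k*(k + 3)*(k + 7)*(k + 8)/(12*(2*k + 9)), so s_k = R(k)·t_k = k*(k + 8)/(6*(k**2 + 8*k + 12)).
Verify: 2*(2*k + 9)/(k**4 + 18*k**3 + 113*k**2 + 288*k + 252) matches t_k.
Evaluate s at k=5 and k=1: 65/462 and 1/14; difference 16/231.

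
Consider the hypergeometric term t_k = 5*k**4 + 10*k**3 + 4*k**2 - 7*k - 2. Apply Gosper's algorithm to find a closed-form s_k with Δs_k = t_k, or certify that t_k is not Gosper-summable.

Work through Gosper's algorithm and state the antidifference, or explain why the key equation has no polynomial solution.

s_k = k*(k**4 - 2*k**2 - 3*k + 2)

r(k) = (5*k**4 + 30*k**3 + 64*k**2 + 51*k + 10)/(5*k**4 + 10*k**3 + 4*k**2 - 7*k - 2) after simplifying.
Gosper form: A/B · C(k+1)/C(k) with A=1, B=1, C=k**4 + 2*k**3 + 4*k**2/5 - 7*k/5 - 2/5.
Solve (1)·f(k+1) − (1)·f(k) = k**4 + 2*k**3 + 4*k**2/5 - 7*k/5 - 2/5.
From deg A=0, deg B=0, deg C=4: d=5.
A polynomial solution: f(k) = k*(k**4 - 2*k**2 - 3*k + 2)/5.
Then R = B(k−1)f/C = k*(k**4 - 2*k**2 - 3*k + 2)/(5*k**4 + 10*k**3 + 4*k**2 - 7*k - 2), so s_k = R(k)·t_k = k*(k**4 - 2*k**2 - 3*k + 2).
Verify: 5*k**4 + 10*k**3 + 4*k**2 - 7*k - 2 matches t_k.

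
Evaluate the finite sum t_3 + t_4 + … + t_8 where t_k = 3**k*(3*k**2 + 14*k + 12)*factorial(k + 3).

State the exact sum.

Ratio r(k) = 3*(3*k**3 + 32*k**2 + 109*k + 116)/(3*k**2 + 14*k + 12).
Take A(k)=3*k + 12, B(k)=1, C(k)=k**2 + 14*k/3 + 4.
Need (3*k + 12)·f(k+1) − (1)·f(k) = k**2 + 14*k/3 + 4.
d = 1 from the (1,0,2) case.
Match coefficients ⇒ f(k) = k/3.
R(k) = B(k−1)·f(k)/C(k) = k/(3*k**2 + 14*k + 12); s_k = R·t_k = 3**k*k*factorial(k + 3).
s_(k+1) − s_k = 3**k*(3*k**2 + 14*k + 12)*factorial(k + 3) = t_k.
Telescoping: Σ = s_(9) − s_(3) = 84853696435200 − (58320) = 84853696376880.

Σ = 84853696376880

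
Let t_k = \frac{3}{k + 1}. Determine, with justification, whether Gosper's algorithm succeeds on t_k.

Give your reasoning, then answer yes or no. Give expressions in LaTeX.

Compute t_(k+1)/t_k: get (k + 1)/(k + 2).
Factor: A=k + 1; B=k + 2; C=1.
Need (k + 1)·f(k+1) − (k + 1)·f(k) = 1.
Bound: deg f ≤ 0.
f = c0 ⇒ A·f(k+1) − B(k−1)·f(k) − C = -1. The system {-1 = 0} is inconsistent; no antidifference.

No — key equation has no polynomial f.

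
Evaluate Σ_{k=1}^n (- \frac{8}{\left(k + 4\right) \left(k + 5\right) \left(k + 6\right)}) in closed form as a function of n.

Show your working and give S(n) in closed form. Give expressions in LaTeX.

Compute t_(k+1)/t_k: get (k + 4)/(k + 7).
Normal form (A,B,C) = (k + 4, k + 7, 1).
Key eq: (k + 4)·f(k+1) = (k + 6)·f(k) + (1).
Bound: deg f ≤ 2.
Match coefficients ⇒ f(k) = k*(k + 9)/40.
Certificate R = B(k−1)f/C = k*(k + 6)*(k + 9)/40 gives s_k = k*(-k - 9)/(5*(k + 4)*(k + 5)).
Δs = -8/(k**3 + 15*k**2 + 74*k + 120), as required.
Σ_(k=1)^n t_k = s_(n+1) − s_(1) = ((-n**2 - 11*n - 10)/(5*(n**2 + 11*n + 30))) − (-1/15), i.e. 2*n*(-n - 11)/(15*(n**2 + 11*n + 30)).

S(n) = \frac{2 n \left(- n - 11\right)}{15 \left(n^{2} + 11 n + 30\right)}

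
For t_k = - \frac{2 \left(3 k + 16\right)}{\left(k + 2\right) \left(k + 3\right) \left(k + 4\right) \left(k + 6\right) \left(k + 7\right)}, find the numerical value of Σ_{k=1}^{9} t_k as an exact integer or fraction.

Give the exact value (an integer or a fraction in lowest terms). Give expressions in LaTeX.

Σ = -67/2912

Ratio r(k) = (k + 2)*(k + 6)*(3*k + 19)/((k + 5)*(k + 8)*(3*k + 16)).
Gosper form: A/B · C(k+1)/C(k) with A=k + 2, B=k + 8, C=k**2 + 31*k/3 + 80/3.
f must satisfy (k + 2)·f(k+1) − (k + 7)·f(k) = k**2 + 31*k/3 + 80/3.
Bound: deg f ≤ 5.
Coefficient equations give f(k) = k*(k + 4)*(k + 5)*(k**2 + 11*k + 36)/108.
R(k) = B(k−1)·f(k)/C(k) = k*(k + 4)*(k + 7)*(k**2 + 11*k + 36)/(36*(3*k + 16)); s_k = R·t_k = k*(-k**2 - 11*k - 36)/(18*(k**3 + 11*k**2 + 36*k + 36)).
Δs = 2*(-3*k - 16)/(k**5 + 22*k**4 + 185*k**3 + 740*k**2 + 1404*k + 1008), as required.
Telescoping: Σ = s_(10) − s_(1) = -205/3744 − (-2/63) = -67/2912.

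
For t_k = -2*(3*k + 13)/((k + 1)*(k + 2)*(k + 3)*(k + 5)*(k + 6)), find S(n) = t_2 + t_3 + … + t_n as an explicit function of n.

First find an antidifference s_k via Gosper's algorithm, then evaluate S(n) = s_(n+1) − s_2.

S(n) = (-n**3 - 11*n**2 - 36*n + 48)/(42*(n**3 + 11*n**2 + 36*n + 36))

Ratio r(k) = (k + 1)*(k + 5)*(3*k + 16)/((k + 4)*(k + 7)*(3*k + 13)).
So A=k + 1 and B=k + 7, with C=k**2 + 25*k/3 + 52/3.
Set up (k + 1)·f(k+1) − (k + 6)·f(k) − (k**2 + 25*k/3 + 52/3) = 0.
From deg A=1, deg B=1, deg C=2: d=5.
Match coefficients ⇒ f(k) = k*(k + 3)*(k + 4)*(k**2 + 8*k + 17)/30.
Certificate R = B(k−1)f/C = k*(k + 3)*(k + 6)*(k**2 + 8*k + 17)/(10*(3*k + 13)) gives s_k = k*(-k**2 - 8*k - 17)/(5*(k**3 + 8*k**2 + 17*k + 10)).
s_(k+1) − s_k = 2*(-3*k - 13)/(k**5 + 17*k**4 + 107*k**3 + 307*k**2 + 396*k + 180) = t_k.
Σ_(k=2)^n t_k = s_(n+1) − s_(2) = ((-n**3 - 11*n**2 - 36*n - 26)/(5*(n**3 + 11*n**2 + 36*n + 36))) − (-37/210), i.e. (-n**3 - 11*n**2 - 36*n + 48)/(42*(n**3 + 11*n**2 + 36*n + 36)).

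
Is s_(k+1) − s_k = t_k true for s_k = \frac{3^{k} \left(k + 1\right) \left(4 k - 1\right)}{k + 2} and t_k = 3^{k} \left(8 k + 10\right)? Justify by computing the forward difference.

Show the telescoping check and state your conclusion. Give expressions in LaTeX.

s_(k+1) = 3**(k + 1)*(k + 2)*(4*k + 3)/(k + 3)
s_(k+1) − s_k = 3**k*(8*k**3 + 42*k**2 + 76*k + 39)/(k**2 + 5*k + 6)
(s_(k+1) − s_k) − t_k = 3**k*(-8*k**2 - 22*k - 21)/(k**2 + 5*k + 6)

Invalid: residual \frac{3^{k} \left(- 8 k^{2} - 22 k - 21\right)}{k^{2} + 5 k + 6} ≠ 0.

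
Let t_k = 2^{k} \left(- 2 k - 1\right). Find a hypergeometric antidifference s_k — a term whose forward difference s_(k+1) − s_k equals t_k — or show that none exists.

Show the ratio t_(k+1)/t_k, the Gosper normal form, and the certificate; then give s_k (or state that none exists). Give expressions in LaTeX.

t_(k+1)/t_k = 2*(2*k + 3)/(2*k + 1).
A = 2, B = 1, C = k + 1/2.
Need (2)·f(k+1) − (1)·f(k) = k + 1/2.
d = 1 from the (0,0,1) case.
A polynomial solution: f(k) = (2*k - 3)/2.
Then R = B(k−1)f/C = (2*k - 3)/(2*k + 1), so s_k = R(k)·t_k = 2**k*(3 - 2*k).
Δs = 2**k*(-2*k - 1), as required.

s_k = 2^{k} \left(3 - 2 k\right)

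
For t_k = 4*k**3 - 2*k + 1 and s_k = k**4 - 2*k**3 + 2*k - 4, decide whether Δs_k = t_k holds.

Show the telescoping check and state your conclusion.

Valid — Δs_k = t_k.

s_(k+1) = k**4 + 2*k**3 - 3
s_(k+1) − s_k = 4*k**3 - 2*k + 1
(s_(k+1) − s_k) − t_k = 0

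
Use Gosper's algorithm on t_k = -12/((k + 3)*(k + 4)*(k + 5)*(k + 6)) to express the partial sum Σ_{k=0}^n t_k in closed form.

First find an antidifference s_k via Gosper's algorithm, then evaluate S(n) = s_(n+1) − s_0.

The ratio is (k + 3)/(k + 7).
Normal form (A,B,C) = (k + 3, k + 7, 1).
Solve (k + 3)·f(k+1) − (k + 6)·f(k) = 1.
From deg A=1, deg B=1, deg C=0: d=3.
Solving with deg f ≤ 3: f(k) = k*(k**2 + 12*k + 47)/180.
R(k) = B(k−1)·f(k)/C(k) = k*(k + 6)*(k**2 + 12*k + 47)/180; s_k = R·t_k = k*(-k**2 - 12*k - 47)/(15*(k + 3)*(k + 4)*(k + 5)).
Δs = -12/(k**4 + 18*k**3 + 119*k**2 + 342*k + 360), as required.
Telescope: S(n) = s_(n+1) − s_(0) = (-n**3 - 15*n**2 - 74*n - 60)/(15*(n**3 + 15*n**2 + 74*n + 120)) − (0) = (-n**3 - 15*n**2 - 74*n - 60)/(15*(n**3 + 15*n**2 + 74*n + 120)).

S(n) = (-n**3 - 15*n**2 - 74*n - 60)/(15*(n**3 + 15*n**2 + 74*n + 120))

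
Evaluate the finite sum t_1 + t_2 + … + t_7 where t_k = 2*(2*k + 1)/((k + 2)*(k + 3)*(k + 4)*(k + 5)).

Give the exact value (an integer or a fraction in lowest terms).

t_(k+1)/t_k = (k + 2)*(2*k + 3)/((k + 6)*(2*k + 1)).
Gosper form: A/B · C(k+1)/C(k) with A=k + 2, B=k + 6, C=k + 1/2.
Solve (k + 2)·f(k+1) − (k + 5)·f(k) = k + 1/2.
Degrees (1,1,1) ⇒ d ≤ 3.
A polynomial solution: f(k) = k*(k**2 + 9*k + 2)/48.
Then R = B(k−1)f/C = k*(k + 5)*(k**2 + 9*k + 2)/(24*(2*k + 1)), so s_k = R(k)·t_k = k*(k**2 + 9*k + 2)/(12*(k + 2)*(k + 3)*(k + 4)).
Check: Δs_k = 2*(2*k + 1)/(k**4 + 14*k**3 + 71*k**2 + 154*k + 120). ✓
Σ_(k=1)^(7) t_k = s_(8) − s_(1) = 23/330 − (1/60) = 7/132.

Σ = 7/132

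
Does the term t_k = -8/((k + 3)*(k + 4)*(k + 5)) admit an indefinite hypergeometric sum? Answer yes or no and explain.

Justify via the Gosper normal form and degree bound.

Yes. s_k = k*(-k - 7)/(3*(k + 3)*(k + 4)).

Ratio r(k) = (k + 3)/(k + 6).
Normal form (A,B,C) = (k + 3, k + 6, 1).
f must satisfy (k + 3)·f(k+1) − (k + 5)·f(k) = 1.
d = 2 from the (1,1,0) case.
Solving with deg f ≤ 2: f(k) = k*(k + 7)/24.
Then R = B(k−1)f/C = k*(k + 5)*(k + 7)/24, so s_k = R(k)·t_k = k*(-k - 7)/(3*(k + 3)*(k + 4)).
Check: Δs_k = -8/(k**3 + 12*k**2 + 47*k + 60). ✓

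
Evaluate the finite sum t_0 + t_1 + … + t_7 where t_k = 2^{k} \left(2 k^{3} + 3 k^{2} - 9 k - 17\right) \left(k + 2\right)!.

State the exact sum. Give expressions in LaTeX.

Compute t_(k+1)/t_k: get 2*(2*k**4 + 15*k**3 + 30*k**2 - 12*k - 63)/(2*k**3 + 3*k**2 - 9*k - 17).
Factor: A=2*k + 6; B=1; C=k**3 + 3*k**2/2 - 9*k/2 - 17/2.
Need (2*k + 6)·f(k+1) − (1)·f(k) = k**3 + 3*k**2/2 - 9*k/2 - 17/2.
deg f ≤ 2 (via 1,0,3).
A polynomial solution: f(k) = (k**2 - 3*k - 1)/2.
So s_k = (B(k−1)f/C)·t_k = ((k**2 - 3*k - 1)/(2*k**3 + 3*k**2 - 9*k - 17))·t_k = 2**k*(k**2 - 3*k - 1)*factorial(k + 2).
s_(k+1) − s_k = 2**k*(2*k**3 + 3*k**2 - 9*k - 17)*factorial(k + 2) = t_k.
Evaluate s at k=8 and k=0: 36229939200 and -2; difference 36229939202.

Σ = 36229939202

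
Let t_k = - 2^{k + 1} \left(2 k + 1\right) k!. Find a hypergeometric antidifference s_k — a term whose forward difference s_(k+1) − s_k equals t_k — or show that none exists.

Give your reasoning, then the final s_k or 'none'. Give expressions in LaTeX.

s_k = - 2^{k + 1} k!

Step 1: r(k) = 2*(k + 1)*(2*k + 3)/(2*k + 1).
Normal form (A,B,C) = (2*k + 2, 1, k + 1/2).
Need (2*k + 2)·f(k+1) − (1)·f(k) = k + 1/2.
From deg A=1, deg B=0, deg C=1: d=0.
Coefficient equations give f(k) = 1/2.
R(k) = B(k−1)·f(k)/C(k) = 1/(2*k + 1); s_k = R·t_k = -2**(k + 1)*factorial(k).
s_(k+1) − s_k = -2**(k + 1)*(2*k + 1)*factorial(k) = t_k.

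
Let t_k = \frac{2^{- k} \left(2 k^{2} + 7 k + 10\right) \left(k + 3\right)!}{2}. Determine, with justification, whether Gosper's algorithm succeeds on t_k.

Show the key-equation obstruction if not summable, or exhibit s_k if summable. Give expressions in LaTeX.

r(k) = (k + 4)*(7*k + 2*(k + 1)**2 + 17)/(2*(2*k**2 + 7*k + 10)) after simplifying.
Gosper form: A/B · C(k+1)/C(k) with A=k/2 + 2, B=1, C=k**2 + 7*k/2 + 5.
Key eq: (k/2 + 2)·f(k+1) = (1)·f(k) + (k**2 + 7*k/2 + 5).
From deg A=1, deg B=0, deg C=2: d=1.
A polynomial solution: f(k) = 2*k + 1.
Then R = B(k−1)f/C = 2*(2*k + 1)/(2*k**2 + 7*k + 10), so s_k = R(k)·t_k = (2*k + 1)*factorial(k + 3)/2**k.
Check: Δs_k = (2*k**2 + 7*k + 10)*factorial(k + 3)/(2*2**k). ✓

Yes. s_k = 2^{- k} \left(2 k + 1\right) \left(k + 3\right)!.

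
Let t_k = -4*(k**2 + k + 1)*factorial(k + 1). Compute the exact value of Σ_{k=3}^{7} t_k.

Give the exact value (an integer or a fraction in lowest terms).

r(k) = (k + 2)*(k + (k + 1)**2 + 2)/(k**2 + k + 1) after simplifying.
Take A(k)=k + 2, B(k)=1, C(k)=k**2 + k + 1.
Key eq: (k + 2)·f(k+1) = (1)·f(k) + (k**2 + k + 1).
deg f ≤ 1 (via 1,0,2).
Solve for f: f(k) = k - 1 (degree 1 ≤ 1).
Get s_k = R·t_k = -4*(k - 1)*factorial(k + 1) with R(k) = B(k−1)f(k)/C(k) = (k - 1)/(k**2 + k + 1).
s_(k+1) − s_k = -4*(k**2 + k + 1)*factorial(k + 1) = t_k.
Sum = s_(8) − s_(3); s_(8) = -10160640, s_(3) = -192 ⇒ -10160448.

Σ = -10160448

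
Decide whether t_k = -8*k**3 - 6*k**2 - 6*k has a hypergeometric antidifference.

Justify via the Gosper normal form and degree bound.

Compute t_(k+1)/t_k: get (4*k**3 + 15*k**2 + 21*k + 10)/(k*(4*k**2 + 3*k + 3)).
Gosper form: A/B · C(k+1)/C(k) with A=1, B=1, C=k**3 + 3*k**2/4 + 3*k/4.
f must satisfy (1)·f(k+1) − (1)·f(k) = k**3 + 3*k**2/4 + 3*k/4.
deg f ≤ 4 (via 0,0,3).
Solving with deg f ≤ 4: f(k) = k*(k - 1)*(k**2 + 1)/4.
Certificate R = B(k−1)f/C = (k - 1)*(k**2 + 1)/(4*k**2 + 3*k + 3) gives s_k = 2*k*(-k**3 + k**2 - k + 1).
Check: Δs_k = 2*k*(-4*k**2 - 3*k - 3). ✓

Yes. s_k = 2*k*(-k**3 + k**2 - k + 1).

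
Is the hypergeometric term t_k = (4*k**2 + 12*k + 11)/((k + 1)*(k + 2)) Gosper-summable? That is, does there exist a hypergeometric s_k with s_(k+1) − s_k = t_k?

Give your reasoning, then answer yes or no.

Step 1: r(k) = (k + 1)*(12*k + 4*(k + 1)**2 + 23)/((k + 3)*(4*k**2 + 12*k + 11)).
So A=k + 1 and B=k + 3, with C=k**2 + 3*k + 11/4.
Set up (k + 1)·f(k+1) − (k + 2)·f(k) − (k**2 + 3*k + 11/4) = 0.
From deg A=1, deg B=1, deg C=2: d=2.
Solving with deg f ≤ 2: f(k) = k*(4*k + 7)/4.
Certificate R = B(k−1)f/C = k*(k + 2)*(4*k + 7)/(4*k**2 + 12*k + 11) gives s_k = k*(4*k + 7)/(k + 1).
Check: Δs_k = (4*k**2 + 12*k + 11)/(k**2 + 3*k + 2). ✓

Yes. s_k = k*(4*k + 7)/(k + 1).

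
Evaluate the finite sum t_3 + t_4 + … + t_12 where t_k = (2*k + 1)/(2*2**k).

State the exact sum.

The ratio is (2*k + 3)/(2*(2*k + 1)).
Gosper form: A/B · C(k+1)/C(k) with A=1/2, B=1, C=k + 1/2.
Need (1/2)·f(k+1) − (1)·f(k) = k + 1/2.
d = 1 from the (0,0,1) case.
A polynomial solution: f(k) = -2*k - 3.
R(k) = B(k−1)·f(k)/C(k) = -2*(2*k + 3)/(2*k + 1); s_k = R·t_k = (-2*k - 3)/2**k.
Check: Δs_k = (2*k + 1)/(2*2**k). ✓
Evaluate s at k=13 and k=3: -29/8192 and -9/8; difference 9187/8192.

Σ = 9187/8192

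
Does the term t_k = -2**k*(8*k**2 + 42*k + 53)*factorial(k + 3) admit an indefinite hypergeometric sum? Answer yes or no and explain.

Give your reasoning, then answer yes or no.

Yes. s_k = -2**k*(4*k + 3)*factorial(k + 3).

The ratio is 2*(8*k**3 + 90*k**2 + 335*k + 412)/(8*k**2 + 42*k + 53).
Normal form (A,B,C) = (2*k + 8, 1, k**2 + 21*k/4 + 53/8).
Key eq: (2*k + 8)·f(k+1) = (1)·f(k) + (k**2 + 21*k/4 + 53/8).
Degrees (1,0,2) ⇒ d ≤ 1.
Coefficient equations give f(k) = (4*k + 3)/8.
So s_k = (B(k−1)f/C)·t_k = ((4*k + 3)/(8*k**2 + 42*k + 53))·t_k = -2**k*(4*k + 3)*factorial(k + 3).
Δs = -2**k*(8*k**2 + 42*k + 53)*factorial(k + 3), as required.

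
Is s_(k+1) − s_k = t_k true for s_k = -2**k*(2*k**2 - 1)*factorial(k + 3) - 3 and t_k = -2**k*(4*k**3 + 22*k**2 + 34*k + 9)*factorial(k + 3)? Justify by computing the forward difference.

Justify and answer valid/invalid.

valid (s_(k+1) − s_k reduces to t_k)

s_(k+1) = -2**(k + 1)*(2*(k + 1)**2 - 1)*factorial(k + 4) - 3
s_(k+1) − s_k = -2**k*(4*k**3 + 22*k**2 + 34*k + 9)*factorial(k + 3)
(s_(k+1) − s_k) − t_k = 0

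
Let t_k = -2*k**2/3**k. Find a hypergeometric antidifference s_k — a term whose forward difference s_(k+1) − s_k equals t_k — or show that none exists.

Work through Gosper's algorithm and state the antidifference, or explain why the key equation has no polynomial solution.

The ratio is (k + 1)**2/(3*k**2).
So A=1/3 and B=1, with C=k**2.
Set up (1/3)·f(k+1) − (1)·f(k) − (k**2) = 0.
Degrees (0,0,2) ⇒ d ≤ 2.
Solve for f: f(k) = -3*(k**2 + k + 1)/2 (degree 2 ≤ 2).
R(k) = B(k−1)·f(k)/C(k) = -3*(k**2 + k + 1)/(2*k**2); s_k = R·t_k = 3**(1 - k)*(k**2 + k + 1).
Δs = -2*k**2/3**k, as required.

s_k = 3**(1 - k)*(k**2 + k + 1)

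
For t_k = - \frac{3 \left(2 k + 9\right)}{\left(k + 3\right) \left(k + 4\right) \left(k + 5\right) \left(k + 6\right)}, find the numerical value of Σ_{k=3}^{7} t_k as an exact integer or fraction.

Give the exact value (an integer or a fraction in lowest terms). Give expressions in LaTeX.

t_(k+1)/t_k = (k + 3)*(2*k + 11)/((k + 7)*(2*k + 9)).
Gosper form: A/B · C(k+1)/C(k) with A=k + 3, B=k + 7, C=k + 9/2.
Set up (k + 3)·f(k+1) − (k + 6)·f(k) − (k + 9/2) = 0.
Bound: deg f ≤ 3.
Solve for f: f(k) = k*(k + 4)*(k + 8)/30 (degree 3 ≤ 3).
So s_k = (B(k−1)f/C)·t_k = (k*(k + 4)*(k + 6)*(k + 8)/(15*(2*k + 9)))·t_k = k*(-k - 8)/(5*(k**2 + 8*k + 15)).
Check: Δs_k = 3*(-2*k - 9)/(k**4 + 18*k**3 + 119*k**2 + 342*k + 360). ✓
Telescoping: Σ = s_(8) − s_(3) = -128/715 − (-11/80) = -95/2288.

Σ = -95/2288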